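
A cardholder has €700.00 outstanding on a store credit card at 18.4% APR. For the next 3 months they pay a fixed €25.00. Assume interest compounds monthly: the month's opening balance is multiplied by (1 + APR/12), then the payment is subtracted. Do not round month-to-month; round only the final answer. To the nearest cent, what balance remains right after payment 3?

€656.54

Monthly rate r = 18.4%/12 = 1.53333% = 0.0153333.
Each month: B ← B·(1+r) − €25.00.
Month 1: interest €10.73; balance after payment €685.73.
Month 2: interest €10.51; balance after payment €671.25.
Month 3: interest €10.29; balance after payment €656.54.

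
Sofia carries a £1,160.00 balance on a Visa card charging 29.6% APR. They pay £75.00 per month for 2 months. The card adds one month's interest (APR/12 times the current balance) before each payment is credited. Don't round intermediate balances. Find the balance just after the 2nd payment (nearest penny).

Monthly rate r = 29.6%/12 = 2.46667% = 0.0246667.
Each month: B ← B·(1+r) − £75.00.
Month 1: interest £28.61; balance after payment £1,113.61.
Month 2: interest £27.47; balance after payment £1,066.08.

£1,066.08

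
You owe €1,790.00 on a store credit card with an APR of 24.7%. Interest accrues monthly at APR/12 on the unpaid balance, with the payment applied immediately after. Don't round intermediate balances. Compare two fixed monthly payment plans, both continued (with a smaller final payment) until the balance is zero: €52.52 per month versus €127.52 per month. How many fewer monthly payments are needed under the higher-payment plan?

43 fewer payments

Monthly rate r = 24.7%/12 = 2.05833% = 0.0205833.
At €52.52/mo: n = ⌈−ln(1 − rB₀/P)/ln(1+r)⌉ = 60 payments (last €18.13); total interest = total paid − €1,790.00 = €1,326.81.
At €127.52/mo: 17 payments (last €94.09); total interest €344.41.
Payments saved = 60 − 17 = 43.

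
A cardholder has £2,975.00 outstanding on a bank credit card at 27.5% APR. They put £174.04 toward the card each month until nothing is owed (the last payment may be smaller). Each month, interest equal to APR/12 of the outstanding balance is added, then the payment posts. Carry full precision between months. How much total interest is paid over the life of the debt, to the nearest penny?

£843.72

Monthly rate r = 27.5%/12 = 2.29167% = 0.0229167.
Payoff takes n = ⌈−ln(1 − rB₀/P)/ln(1+r)⌉ = ⌈21.941⌉ = 22 payments; the last is £163.88.
Total paid = 21·£174.04 + £163.88 = £3,818.72.
Total interest = total paid − principal = £3,818.72 − £2,975.00 = £843.72.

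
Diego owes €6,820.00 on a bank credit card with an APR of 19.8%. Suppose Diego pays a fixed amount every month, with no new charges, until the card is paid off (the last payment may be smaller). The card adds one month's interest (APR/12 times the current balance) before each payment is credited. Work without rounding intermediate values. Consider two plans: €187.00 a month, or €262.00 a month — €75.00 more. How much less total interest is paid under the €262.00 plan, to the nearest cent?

€1,535.17

Monthly rate r = 19.8%/12 = 1.65% = 0.0165.
At €187.00/mo: n = ⌈−ln(1 − rB₀/P)/ln(1+r)⌉ = 57 payments (last €48.89); total interest = total paid − €6,820.00 = €3,700.89.
At €262.00/mo: 35 payments (last €77.72); total interest €2,165.72.
Interest saved = €3,700.89 − €2,165.72 = €1,535.17.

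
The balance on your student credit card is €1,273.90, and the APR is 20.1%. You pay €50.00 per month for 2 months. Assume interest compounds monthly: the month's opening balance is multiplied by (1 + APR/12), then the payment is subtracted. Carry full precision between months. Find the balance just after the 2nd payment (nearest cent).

€1,216.10

Monthly rate r = 20.1%/12 = 1.675% = 0.01675.
Each month: B ← B·(1+r) − €50.00.
Month 1: interest €21.34; balance after payment €1,245.24.
Month 2: interest €20.86; balance after payment €1,216.10.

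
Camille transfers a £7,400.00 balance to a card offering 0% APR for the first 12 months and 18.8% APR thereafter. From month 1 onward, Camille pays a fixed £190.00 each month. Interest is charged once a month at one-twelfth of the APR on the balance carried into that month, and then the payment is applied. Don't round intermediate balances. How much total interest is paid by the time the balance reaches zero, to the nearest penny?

Promo months 1–12 at r₀ = 0%/12 = 0; months 13+ at r₁ = 18.8%/12 = 0.0156667.
After month 12 (no interest yet): B = £7,400.00 − 12·£190.00 = £5,120.00.
Then at r₁ with £190.00/mo: n₂ = −ln(1 − r₁·B/P)/ln(1+r₁) ≈ 35.28 → 36 more payments.
Total paid = 47·£190.00 + £54.11 = £8,984.11; interest = £8,984.11 − £7,400.00 = £1,584.11.

£1,584.11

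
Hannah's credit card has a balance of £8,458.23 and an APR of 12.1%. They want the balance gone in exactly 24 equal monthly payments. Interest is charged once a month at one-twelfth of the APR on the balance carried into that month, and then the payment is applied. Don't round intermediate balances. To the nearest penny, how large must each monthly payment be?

Monthly rate r = 12.1%/12 = 1.00833% = 0.0100833.
Level-payment amortization: P = B₀·r / (1 − (1+r)^(−n)) = 8458.23·0.0100833 / (1 − 1.01008^(−24)).
Denominator 1 − (1+r)^(−24) = 0.213991802.
P = 85.2872 / 0.213991802 ≈ 398.55.

£398.55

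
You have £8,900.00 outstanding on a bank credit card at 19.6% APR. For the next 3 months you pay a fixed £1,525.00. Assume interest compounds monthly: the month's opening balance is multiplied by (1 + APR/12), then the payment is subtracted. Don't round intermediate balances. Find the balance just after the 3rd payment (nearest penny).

£4,693.13

Monthly rate r = 19.6%/12 = 1.63333% = 0.0163333.
Each month: B ← B·(1+r) − £1,525.00.
Month 1: interest £145.37; balance after payment £7,520.37.
Month 2: interest £122.83; balance after payment £6,118.20.
Month 3: interest £99.93; balance after payment £4,693.13.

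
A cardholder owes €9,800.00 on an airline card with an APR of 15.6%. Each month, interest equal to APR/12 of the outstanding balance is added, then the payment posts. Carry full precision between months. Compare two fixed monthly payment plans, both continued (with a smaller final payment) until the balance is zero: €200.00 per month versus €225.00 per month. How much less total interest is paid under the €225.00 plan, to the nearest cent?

Monthly rate r = 15.6%/12 = 1.3% = 0.013.
At €200.00/mo: n = ⌈−ln(1 − rB₀/P)/ln(1+r)⌉ = 79 payments (last €91.48); total interest = total paid − €9,800.00 = €5,891.48.
At €225.00/mo: 65 payments (last €149.87); total interest €4,749.87.
Interest saved = €5,891.48 − €4,749.87 = €1,141.61.

€1,141.61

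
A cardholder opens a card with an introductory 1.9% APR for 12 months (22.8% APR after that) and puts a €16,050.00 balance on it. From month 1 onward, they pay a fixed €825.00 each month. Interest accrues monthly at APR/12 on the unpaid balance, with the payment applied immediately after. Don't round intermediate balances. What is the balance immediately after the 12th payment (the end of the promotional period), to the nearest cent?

€6,370.95

Promo months 1–12 at r₀ = 1.9%/12 = 0.00158333; months 13+ at r₁ = 22.8%/12 = 0.019.
After month 12: iterate B ← B·(1+r₀) − €825.00 for 12 months → €6,370.95.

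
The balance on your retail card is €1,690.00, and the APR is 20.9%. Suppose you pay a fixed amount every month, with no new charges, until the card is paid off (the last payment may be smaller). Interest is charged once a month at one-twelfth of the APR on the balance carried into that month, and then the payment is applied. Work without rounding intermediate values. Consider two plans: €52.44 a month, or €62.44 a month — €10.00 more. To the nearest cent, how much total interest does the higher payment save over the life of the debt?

Monthly rate r = 20.9%/12 = 1.74167% = 0.0174167.
At €52.44/mo: n = ⌈−ln(1 − rB₀/P)/ln(1+r)⌉ = 48 payments (last €37.71); total interest = total paid − €1,690.00 = €812.39.
At €62.44/mo: 37 payments (last €57.61); total interest €615.45.
Interest saved = €812.39 − €615.45 = €196.94.

€196.94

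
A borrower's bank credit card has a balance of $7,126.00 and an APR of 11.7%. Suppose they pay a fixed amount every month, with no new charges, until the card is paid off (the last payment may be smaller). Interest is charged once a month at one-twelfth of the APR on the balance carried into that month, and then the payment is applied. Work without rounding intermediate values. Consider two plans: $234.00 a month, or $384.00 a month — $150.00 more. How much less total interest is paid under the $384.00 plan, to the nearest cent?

$596.61

Monthly rate r = 11.7%/12 = 0.975% = 0.00975.
At $234.00/mo: n = ⌈−ln(1 − rB₀/P)/ln(1+r)⌉ = 37 payments (last $72.11); total interest = total paid − $7,126.00 = $1,370.11.
At $384.00/mo: 21 payments (last $219.50); total interest $773.50.
Interest saved = $1,370.11 − $773.50 = $596.61.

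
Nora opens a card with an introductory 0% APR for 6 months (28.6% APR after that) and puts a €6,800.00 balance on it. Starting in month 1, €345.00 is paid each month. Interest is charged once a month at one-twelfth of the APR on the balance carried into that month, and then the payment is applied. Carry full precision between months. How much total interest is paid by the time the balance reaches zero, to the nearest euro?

Promo months 1–6 at r₀ = 0%/12 = 0; months 7+ at r₁ = 28.6%/12 = 0.0238333.
After month 6 (no interest yet): B = €6,800.00 − 6·€345.00 = €4,730.00.
Then at r₁ with €345.00/mo: n₂ = −ln(1 − r₁·B/P)/ln(1+r₁) ≈ 16.80 → 17 more payments.
Total paid = 22·€345.00 + €275.89 = €7,865.89; interest = €7,865.89 − €6,800.00 = €1,065.89.

€1,066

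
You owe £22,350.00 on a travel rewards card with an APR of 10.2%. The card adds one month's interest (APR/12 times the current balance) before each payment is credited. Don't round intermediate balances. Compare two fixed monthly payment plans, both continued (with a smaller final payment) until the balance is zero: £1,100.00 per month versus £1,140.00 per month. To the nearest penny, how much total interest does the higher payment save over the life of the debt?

Monthly rate r = 10.2%/12 = 0.85% = 0.0085.
At £1,100.00/mo: n = ⌈−ln(1 − rB₀/P)/ln(1+r)⌉ = 23 payments (last £440.86); total interest = total paid − £22,350.00 = £2,290.86.
At £1,140.00/mo: 22 payments (last £613.97); total interest £2,203.97.
Interest saved = £2,290.86 − £2,203.97 = £86.89.

£86.89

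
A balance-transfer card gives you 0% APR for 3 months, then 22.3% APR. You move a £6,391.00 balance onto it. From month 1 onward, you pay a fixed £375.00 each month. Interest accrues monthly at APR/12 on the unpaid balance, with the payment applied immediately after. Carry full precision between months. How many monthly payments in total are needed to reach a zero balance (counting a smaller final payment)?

20 months

Promo months 1–3 at r₀ = 0%/12 = 0; months 4+ at r₁ = 22.3%/12 = 0.0185833.
After month 3 (no interest yet): B = £6,391.00 − 3·£375.00 = £5,266.00.
Then at r₁ with £375.00/mo: n₂ = −ln(1 − r₁·B/P)/ln(1+r₁) ≈ 16.42 → 17 more payments.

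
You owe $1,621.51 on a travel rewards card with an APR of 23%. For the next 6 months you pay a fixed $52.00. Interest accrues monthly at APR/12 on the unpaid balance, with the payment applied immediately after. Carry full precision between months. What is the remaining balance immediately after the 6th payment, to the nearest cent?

Monthly rate r = 23%/12 = 1.91667% = 0.0191667.
Each month: B ← B·(1+r) − $52.00.
Month 1: interest $31.08; balance after payment $1,600.59.
Month 2: interest $30.68; balance after payment $1,579.27.
Month 3: interest $30.27; balance after payment $1,557.54.
Month 4: interest $29.85; balance after payment $1,535.39.
Month 5: interest $29.43; balance after payment $1,512.82.
Month 6: interest $29.00; balance after payment $1,489.81.

$1,489.81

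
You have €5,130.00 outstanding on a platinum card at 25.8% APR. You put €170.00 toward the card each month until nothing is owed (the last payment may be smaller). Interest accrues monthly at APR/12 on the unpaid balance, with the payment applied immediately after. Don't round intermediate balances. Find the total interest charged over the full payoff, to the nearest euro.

€3,233

Monthly rate r = 25.8%/12 = 2.15% = 0.0215.
Payoff takes n = ⌈−ln(1 − rB₀/P)/ln(1+r)⌉ = ⌈49.190⌉ = 50 payments; the last is €32.63.
Total paid = 49·€170.00 + €32.63 = €8,362.63.
Total interest = total paid − principal = €8,362.63 − €5,130.00 = €3,232.63.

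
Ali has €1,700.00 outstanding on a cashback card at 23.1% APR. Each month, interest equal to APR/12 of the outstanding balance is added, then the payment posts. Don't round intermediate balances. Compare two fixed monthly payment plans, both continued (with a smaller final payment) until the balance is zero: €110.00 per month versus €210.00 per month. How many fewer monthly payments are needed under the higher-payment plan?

Monthly rate r = 23.1%/12 = 1.925% = 0.01925.
At €110.00/mo: n = ⌈−ln(1 − rB₀/P)/ln(1+r)⌉ = 19 payments (last €57.39); total interest = total paid − €1,700.00 = €337.39.
At €210.00/mo: 9 payments (last €185.99); total interest €165.99.
Payments saved = 19 − 9 = 10.

10 fewer payments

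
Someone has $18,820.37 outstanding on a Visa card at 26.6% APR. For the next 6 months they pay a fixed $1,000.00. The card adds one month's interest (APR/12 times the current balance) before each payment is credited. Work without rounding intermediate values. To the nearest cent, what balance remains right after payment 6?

$15,123.87

Monthly rate r = 26.6%/12 = 2.21667% = 0.0221667.
Each month: B ← B·(1+r) − $1,000.00.
Month 1: interest $417.18; balance after payment $18,237.55.
Month 2: interest $404.27; balance after payment $17,641.82.
Month 3: interest $391.06; balance after payment $17,032.88.
Month 4: interest $377.56; balance after payment $16,410.44.
Month 5: interest $363.76; balance after payment $15,774.21.
Month 6: interest $349.66; balance after payment $15,123.87.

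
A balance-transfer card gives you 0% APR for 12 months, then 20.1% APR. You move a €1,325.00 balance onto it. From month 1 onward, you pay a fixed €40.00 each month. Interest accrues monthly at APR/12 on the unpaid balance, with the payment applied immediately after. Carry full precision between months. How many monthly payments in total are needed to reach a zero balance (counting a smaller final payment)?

39 payments

Promo months 1–12 at r₀ = 0%/12 = 0; months 13+ at r₁ = 20.1%/12 = 0.01675.
After month 12 (no interest yet): B = €1,325.00 − 12·€40.00 = €845.00.
Then at r₁ with €40.00/mo: n₂ = −ln(1 − r₁·B/P)/ln(1+r₁) ≈ 26.29 → 27 more payments.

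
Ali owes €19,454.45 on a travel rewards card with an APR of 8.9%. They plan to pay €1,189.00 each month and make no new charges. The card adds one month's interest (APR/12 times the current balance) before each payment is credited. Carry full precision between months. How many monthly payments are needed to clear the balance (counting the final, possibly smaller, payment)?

Monthly rate r = 8.9%/12 = 0.741667% = 0.00741667.
Recurrence: B ← B·(1+r) − €1,189.00.
Month 1: interest €144.29; balance after payment €18,409.74.
Month 2: interest €136.54; balance after payment €17,357.28.
Closed form: n = −ln(1 − rB₀/P)/ln(1+r) = −ln(0.87865)/ln(1.00742) ≈ 17.508, so the balance reaches zero during payment 18.

18 payments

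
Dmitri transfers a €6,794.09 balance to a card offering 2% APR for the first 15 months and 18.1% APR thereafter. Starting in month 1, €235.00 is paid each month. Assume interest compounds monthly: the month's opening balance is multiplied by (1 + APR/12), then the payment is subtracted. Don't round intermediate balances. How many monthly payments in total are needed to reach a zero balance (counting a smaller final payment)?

Promo months 1–15 at r₀ = 2%/12 = 0.00166667; months 16+ at r₁ = 18.1%/12 = 0.0150833.
After month 15: iterate B ← B·(1+r₀) − €235.00 for 15 months → €3,399.51.
Then at r₁ with €235.00/mo: n₂ = −ln(1 − r₁·B/P)/ln(1+r₁) ≈ 16.44 → 17 more payments.

32 months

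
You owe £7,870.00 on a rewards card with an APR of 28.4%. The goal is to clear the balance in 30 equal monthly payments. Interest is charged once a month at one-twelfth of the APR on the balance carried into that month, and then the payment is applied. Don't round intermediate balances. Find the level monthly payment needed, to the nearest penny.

£369.36

Monthly rate r = 28.4%/12 = 2.36667% = 0.0236667.
Level-payment amortization: P = B₀·r / (1 − (1+r)^(−n)) = 7870.00·0.0236667 / (1 − 1.02367^(−30)).
Denominator 1 − (1+r)^(−30) = 0.504272344.
P = 186.257 / 0.504272344 ≈ 369.36.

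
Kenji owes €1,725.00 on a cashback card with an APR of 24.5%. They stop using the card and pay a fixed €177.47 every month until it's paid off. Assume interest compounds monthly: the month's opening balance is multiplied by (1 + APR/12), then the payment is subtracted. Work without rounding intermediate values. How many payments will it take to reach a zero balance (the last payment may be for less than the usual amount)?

Monthly rate r = 24.5%/12 = 2.04167% = 0.0204167.
Recurrence: B ← B·(1+r) − €177.47.
Month 1: interest €35.22; balance after payment €1,582.75.
Month 2: interest €32.31; balance after payment €1,437.59.
Closed form: n = −ln(1 − rB₀/P)/ln(1+r) = −ln(0.80155)/ln(1.02042) ≈ 10.945, so the balance reaches zero during payment 11.

11 payments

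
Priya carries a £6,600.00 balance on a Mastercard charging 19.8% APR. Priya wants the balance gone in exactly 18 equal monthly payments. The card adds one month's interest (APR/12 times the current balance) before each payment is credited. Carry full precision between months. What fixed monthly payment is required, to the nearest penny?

Monthly rate r = 19.8%/12 = 1.65% = 0.0165.
Level-payment amortization: P = B₀·r / (1 − (1+r)^(−n)) = 6600.00·0.0165 / (1 − 1.0165^(−18)).
Denominator 1 − (1+r)^(−18) = 0.255152942.
P = 108.9 / 0.255152942 ≈ 426.80.

£426.80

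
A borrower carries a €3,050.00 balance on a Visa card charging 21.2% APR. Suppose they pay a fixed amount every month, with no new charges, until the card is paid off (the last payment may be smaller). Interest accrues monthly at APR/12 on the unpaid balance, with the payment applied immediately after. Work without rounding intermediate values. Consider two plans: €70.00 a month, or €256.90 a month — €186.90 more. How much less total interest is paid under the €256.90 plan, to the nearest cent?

Monthly rate r = 21.2%/12 = 1.76667% = 0.0176667.
At €70.00/mo: n = ⌈−ln(1 − rB₀/P)/ln(1+r)⌉ = 84 payments (last €60.47); total interest = total paid − €3,050.00 = €2,820.47.
At €256.90/mo: 14 payments (last €114.06); total interest €403.76.
Interest saved = €2,820.47 − €403.76 = €2,416.71.

€2,416.71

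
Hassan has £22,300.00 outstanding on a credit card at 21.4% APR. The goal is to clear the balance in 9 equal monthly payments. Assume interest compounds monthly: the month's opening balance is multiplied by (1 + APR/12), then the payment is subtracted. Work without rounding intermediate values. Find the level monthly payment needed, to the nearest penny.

£2,703.92

Monthly rate r = 21.4%/12 = 1.78333% = 0.0178333.
Level-payment amortization: P = B₀·r / (1 − (1+r)^(−n)) = 22300.00·0.0178333 / (1 − 1.01783^(−9)).
Denominator 1 − (1+r)^(−9) = 0.14707671.
P = 397.683 / 0.14707671 ≈ 2703.92.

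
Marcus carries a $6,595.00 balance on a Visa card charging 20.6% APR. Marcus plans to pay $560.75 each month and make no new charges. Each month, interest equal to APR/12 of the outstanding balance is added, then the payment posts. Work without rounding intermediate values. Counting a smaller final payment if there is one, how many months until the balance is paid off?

14 payments

Monthly rate r = 20.6%/12 = 1.71667% = 0.0171667.
Recurrence: B ← B·(1+r) − $560.75.
Month 1: interest $113.21; balance after payment $6,147.46.
Month 2: interest $105.53; balance after payment $5,692.25.
Closed form: n = −ln(1 − rB₀/P)/ln(1+r) = −ln(0.7981)/ln(1.01717) ≈ 13.249, so the balance reaches zero during payment 14.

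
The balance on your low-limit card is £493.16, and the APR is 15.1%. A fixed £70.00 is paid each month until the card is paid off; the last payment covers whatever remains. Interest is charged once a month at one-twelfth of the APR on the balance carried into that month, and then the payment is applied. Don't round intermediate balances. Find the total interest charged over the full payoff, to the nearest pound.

£27

Monthly rate r = 15.1%/12 = 1.25833% = 0.0125833.
Payoff takes n = ⌈−ln(1 − rB₀/P)/ln(1+r)⌉ = ⌈7.424⌉ = 8 payments; the last is £29.75.
Total paid = 7·£70.00 + £29.75 = £519.75.
Total interest = total paid − principal = £519.75 − £493.16 = £26.59.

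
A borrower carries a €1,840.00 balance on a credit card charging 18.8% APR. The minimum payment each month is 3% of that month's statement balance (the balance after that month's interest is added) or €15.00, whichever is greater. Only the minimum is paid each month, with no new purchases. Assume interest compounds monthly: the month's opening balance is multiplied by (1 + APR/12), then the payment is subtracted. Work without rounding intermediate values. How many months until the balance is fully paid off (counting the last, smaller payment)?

Monthly rate r = 18.8%/12 = 1.56667% = 0.0156667.
While 3% of the post-interest balance exceeds €15.00, each month B ← (B·(1+r))·(1 − 0.03), i.e. B shrinks by the factor (1+r)·0.97 = 0.9852.
This holds for months 1–89. Entering month 90 the balance is €487.93; 3% of the post-interest balance is now below €15.00, so the flat €15.00 minimum applies from here.
From month 90 a fixed €15.00 at rate r clears €487.93 in 46 more payments. Total: 89 + 46 = 135 months.

135 months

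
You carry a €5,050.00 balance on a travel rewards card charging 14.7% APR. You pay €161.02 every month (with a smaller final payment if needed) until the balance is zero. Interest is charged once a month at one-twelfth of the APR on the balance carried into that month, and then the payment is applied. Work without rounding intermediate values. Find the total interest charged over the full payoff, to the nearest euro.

€1,362

Monthly rate r = 14.7%/12 = 1.225% = 0.01225.
Payoff takes n = ⌈−ln(1 − rB₀/P)/ln(1+r)⌉ = ⌈39.819⌉ = 40 payments; the last is €132.02.
Total paid = 39·€161.02 + €132.02 = €6,411.80.
Total interest = total paid − principal = €6,411.80 − €5,050.00 = €1,361.80.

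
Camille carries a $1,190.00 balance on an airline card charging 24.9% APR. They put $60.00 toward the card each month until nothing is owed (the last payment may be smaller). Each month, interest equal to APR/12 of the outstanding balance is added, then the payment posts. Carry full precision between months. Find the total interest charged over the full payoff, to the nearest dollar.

Monthly rate r = 24.9%/12 = 2.075% = 0.02075.
Payoff takes n = ⌈−ln(1 − rB₀/P)/ln(1+r)⌉ = ⌈25.818⌉ = 26 payments; the last is $49.19.
Total paid = 25·$60.00 + $49.19 = $1,549.19.
Total interest = total paid − principal = $1,549.19 − $1,190.00 = $359.19.

$359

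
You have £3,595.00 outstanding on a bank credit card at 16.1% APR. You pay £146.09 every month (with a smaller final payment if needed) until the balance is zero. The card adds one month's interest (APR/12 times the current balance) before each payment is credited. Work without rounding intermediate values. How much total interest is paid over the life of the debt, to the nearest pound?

£798

Monthly rate r = 16.1%/12 = 1.34167% = 0.0134167.
Payoff takes n = ⌈−ln(1 − rB₀/P)/ln(1+r)⌉ = ⌈30.067⌉ = 31 payments; the last is £9.83.
Total paid = 30·£146.09 + £9.83 = £4,392.53.
Total interest = total paid − principal = £4,392.53 − £3,595.00 = £797.53.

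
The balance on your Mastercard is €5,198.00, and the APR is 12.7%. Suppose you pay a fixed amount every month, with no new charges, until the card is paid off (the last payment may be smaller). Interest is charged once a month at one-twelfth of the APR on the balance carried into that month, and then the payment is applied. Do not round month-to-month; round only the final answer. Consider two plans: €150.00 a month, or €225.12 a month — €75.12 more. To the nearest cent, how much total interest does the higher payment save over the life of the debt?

€517.98

Monthly rate r = 12.7%/12 = 1.05833% = 0.0105833.
At €150.00/mo: n = ⌈−ln(1 − rB₀/P)/ln(1+r)⌉ = 44 payments (last €59.95); total interest = total paid − €5,198.00 = €1,311.95.
At €225.12/mo: 27 payments (last €138.85); total interest €793.97.
Interest saved = €1,311.95 − €793.97 = €517.98.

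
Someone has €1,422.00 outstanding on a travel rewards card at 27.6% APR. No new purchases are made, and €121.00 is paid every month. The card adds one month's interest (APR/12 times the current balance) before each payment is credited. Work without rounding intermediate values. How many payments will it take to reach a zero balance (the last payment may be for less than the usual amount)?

Monthly rate r = 27.6%/12 = 2.3% = 0.023.
Recurrence: B ← B·(1+r) − €121.00.
Month 1: interest €32.71; balance after payment €1,333.71.
Month 2: interest €30.68; balance after payment €1,243.38.
Closed form: n = −ln(1 − rB₀/P)/ln(1+r) = −ln(0.7297)/ln(1.023) ≈ 13.858, so the balance reaches zero during payment 14.

14 months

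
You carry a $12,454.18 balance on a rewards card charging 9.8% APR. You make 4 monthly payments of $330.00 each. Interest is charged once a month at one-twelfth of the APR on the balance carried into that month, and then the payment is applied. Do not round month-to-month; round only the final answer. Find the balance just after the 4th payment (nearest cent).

$11,529.77

Monthly rate r = 9.8%/12 = 0.816667% = 0.00816667.
Each month: B ← B·(1+r) − $330.00.
Month 1: interest $101.71; balance after payment $12,225.89.
Month 2: interest $99.84; balance after payment $11,995.73.
Month 3: interest $97.97; balance after payment $11,763.70.
Month 4: interest $96.07; balance after payment $11,529.77.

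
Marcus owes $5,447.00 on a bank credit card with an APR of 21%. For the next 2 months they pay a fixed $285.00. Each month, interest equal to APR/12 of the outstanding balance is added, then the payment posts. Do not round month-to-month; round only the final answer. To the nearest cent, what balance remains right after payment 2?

$5,064.33

Monthly rate r = 21%/12 = 1.75% = 0.0175.
Each month: B ← B·(1+r) − $285.00.
Month 1: interest $95.32; balance after payment $5,257.32.
Month 2: interest $92.00; balance after payment $5,064.33.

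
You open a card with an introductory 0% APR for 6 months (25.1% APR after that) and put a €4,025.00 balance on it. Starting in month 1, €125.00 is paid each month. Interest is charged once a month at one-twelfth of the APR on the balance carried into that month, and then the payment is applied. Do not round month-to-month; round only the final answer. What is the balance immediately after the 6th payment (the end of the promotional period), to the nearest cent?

€3,275.00

Promo months 1–6 at r₀ = 0%/12 = 0; months 7+ at r₁ = 25.1%/12 = 0.0209167.
After month 6 (no interest yet): B = €4,025.00 − 6·€125.00 = €3,275.00.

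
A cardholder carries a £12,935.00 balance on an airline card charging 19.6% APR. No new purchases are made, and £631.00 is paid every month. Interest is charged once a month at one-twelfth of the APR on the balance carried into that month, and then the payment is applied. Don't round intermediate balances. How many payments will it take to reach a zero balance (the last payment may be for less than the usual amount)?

Monthly rate r = 19.6%/12 = 1.63333% = 0.0163333.
Recurrence: B ← B·(1+r) − £631.00.
Month 1: interest £211.27; balance after payment £12,515.27.
Month 2: interest £204.42; balance after payment £12,088.69.
Closed form: n = −ln(1 − rB₀/P)/ln(1+r) = −ln(0.66518)/ln(1.01633) ≈ 25.164, so the balance reaches zero during payment 26.

26 payments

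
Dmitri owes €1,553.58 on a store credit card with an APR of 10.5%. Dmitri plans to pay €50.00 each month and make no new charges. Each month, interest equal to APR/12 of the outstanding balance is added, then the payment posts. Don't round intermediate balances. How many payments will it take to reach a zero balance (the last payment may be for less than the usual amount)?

Monthly rate r = 10.5%/12 = 0.875% = 0.00875.
Recurrence: B ← B·(1+r) − €50.00.
Month 1: interest €13.59; balance after payment €1,517.17.
Month 2: interest €13.28; balance after payment €1,480.45.
Closed form: n = −ln(1 − rB₀/P)/ln(1+r) = −ln(0.72812)/ln(1.00875) ≈ 36.420, so the balance reaches zero during payment 37.

37 payments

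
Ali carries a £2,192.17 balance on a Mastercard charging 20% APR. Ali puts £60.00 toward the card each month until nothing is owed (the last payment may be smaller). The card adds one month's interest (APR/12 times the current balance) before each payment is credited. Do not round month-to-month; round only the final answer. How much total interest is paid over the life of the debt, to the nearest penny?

Monthly rate r = 20%/12 = 1.66667% = 0.0166667.
Payoff takes n = ⌈−ln(1 − rB₀/P)/ln(1+r)⌉ = ⌈56.801⌉ = 57 payments; the last is £48.15.
Total paid = 56·£60.00 + £48.15 = £3,408.15.
Total interest = total paid − principal = £3,408.15 − £2,192.17 = £1,215.98.

£1,215.98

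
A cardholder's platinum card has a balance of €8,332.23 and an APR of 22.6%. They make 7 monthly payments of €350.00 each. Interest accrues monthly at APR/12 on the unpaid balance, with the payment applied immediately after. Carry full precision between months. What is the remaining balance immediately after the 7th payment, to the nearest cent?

€6,901.89

Monthly rate r = 22.6%/12 = 1.88333% = 0.0188333.
Each month: B ← B·(1+r) − €350.00.
Month 1: interest €156.92; balance after payment €8,139.15.
Month 2: interest €153.29; balance after payment €7,942.44.
Month 3: interest €149.58; balance after payment €7,742.02.
Month 4: interest €145.81; balance after payment €7,537.83.
Month 5: interest €141.96; balance after payment €7,329.79.
Month 6: interest €138.04; balance after payment €7,117.84.
Month 7: interest €134.05; balance after payment €6,901.89.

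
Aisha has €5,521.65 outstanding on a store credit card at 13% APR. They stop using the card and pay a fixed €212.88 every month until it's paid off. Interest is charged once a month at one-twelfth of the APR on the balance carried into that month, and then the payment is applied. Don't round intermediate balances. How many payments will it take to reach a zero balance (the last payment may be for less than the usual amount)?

Monthly rate r = 13%/12 = 1.08333% = 0.0108333.
Recurrence: B ← B·(1+r) − €212.88.
Month 1: interest €59.82; balance after payment €5,368.59.
Month 2: interest €58.16; balance after payment €5,213.87.
Closed form: n = −ln(1 − rB₀/P)/ln(1+r) = −ln(0.71901)/ln(1.01083) ≈ 30.616, so the balance reaches zero during payment 31.

31 payments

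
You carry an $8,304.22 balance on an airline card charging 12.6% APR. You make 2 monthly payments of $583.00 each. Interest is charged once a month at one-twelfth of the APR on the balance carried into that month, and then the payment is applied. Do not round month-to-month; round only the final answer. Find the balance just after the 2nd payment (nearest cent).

Monthly rate r = 12.6%/12 = 1.05% = 0.0105.
Each month: B ← B·(1+r) − $583.00.
Month 1: interest $87.19; balance after payment $7,808.41.
Month 2: interest $81.99; balance after payment $7,307.40.

$7,307.40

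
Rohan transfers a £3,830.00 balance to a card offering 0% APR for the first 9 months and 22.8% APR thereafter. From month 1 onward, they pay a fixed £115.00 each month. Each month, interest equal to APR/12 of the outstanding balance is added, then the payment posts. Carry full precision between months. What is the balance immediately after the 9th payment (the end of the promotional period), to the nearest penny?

Promo months 1–9 at r₀ = 0%/12 = 0; months 10+ at r₁ = 22.8%/12 = 0.019.
After month 9 (no interest yet): B = £3,830.00 − 9·£115.00 = £2,795.00.

£2,795.00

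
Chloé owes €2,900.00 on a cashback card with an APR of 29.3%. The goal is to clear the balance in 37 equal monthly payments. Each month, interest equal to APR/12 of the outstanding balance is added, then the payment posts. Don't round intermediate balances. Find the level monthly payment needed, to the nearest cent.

Monthly rate r = 29.3%/12 = 2.44167% = 0.0244167.
Level-payment amortization: P = B₀·r / (1 − (1+r)^(−n)) = 2900.00·0.0244167 / (1 − 1.02442^(−37)).
Denominator 1 − (1+r)^(−37) = 0.590395722.
P = 70.8083 / 0.590395722 ≈ 119.93.

€119.93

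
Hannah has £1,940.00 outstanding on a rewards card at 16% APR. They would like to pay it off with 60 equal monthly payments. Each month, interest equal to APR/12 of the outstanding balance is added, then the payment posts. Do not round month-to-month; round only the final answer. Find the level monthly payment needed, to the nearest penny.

Monthly rate r = 16%/12 = 1.33333% = 0.0133333.
Level-payment amortization: P = B₀·r / (1 − (1+r)^(−n)) = 1940.00·0.0133333 / (1 − 1.01333^(−60)).
Denominator 1 − (1+r)^(−60) = 0.548289416.
P = 25.8667 / 0.548289416 ≈ 47.18.

£47.18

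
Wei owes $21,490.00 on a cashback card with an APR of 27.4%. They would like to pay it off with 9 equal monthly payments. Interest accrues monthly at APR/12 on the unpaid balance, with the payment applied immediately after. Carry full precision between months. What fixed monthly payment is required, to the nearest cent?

Monthly rate r = 27.4%/12 = 2.28333% = 0.0228333.
Level-payment amortization: P = B₀·r / (1 − (1+r)^(−n)) = 21490.00·0.0228333 / (1 − 1.02283^(−9)).
Denominator 1 − (1+r)^(−9) = 0.18387601.
P = 490.688 / 0.18387601 ≈ 2668.58.

$2,668.58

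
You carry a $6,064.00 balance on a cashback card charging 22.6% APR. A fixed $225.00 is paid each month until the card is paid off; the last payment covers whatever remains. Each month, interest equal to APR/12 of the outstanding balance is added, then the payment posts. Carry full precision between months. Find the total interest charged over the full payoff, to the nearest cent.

$2,478.96

Monthly rate r = 22.6%/12 = 1.88333% = 0.0188333.
Payoff takes n = ⌈−ln(1 − rB₀/P)/ln(1+r)⌉ = ⌈37.968⌉ = 38 payments; the last is $217.96.
Total paid = 37·$225.00 + $217.96 = $8,542.96.
Total interest = total paid − principal = $8,542.96 − $6,064.00 = $2,478.96.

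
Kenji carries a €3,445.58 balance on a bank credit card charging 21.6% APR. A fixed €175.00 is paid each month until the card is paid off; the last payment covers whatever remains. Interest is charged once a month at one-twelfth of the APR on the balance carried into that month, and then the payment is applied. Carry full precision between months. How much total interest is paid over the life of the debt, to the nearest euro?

Monthly rate r = 21.6%/12 = 1.8% = 0.018.
Payoff takes n = ⌈−ln(1 − rB₀/P)/ln(1+r)⌉ = ⌈24.528⌉ = 25 payments; the last is €92.80.
Total paid = 24·€175.00 + €92.80 = €4,292.80.
Total interest = total paid − principal = €4,292.80 − €3,445.58 = €847.22.

€847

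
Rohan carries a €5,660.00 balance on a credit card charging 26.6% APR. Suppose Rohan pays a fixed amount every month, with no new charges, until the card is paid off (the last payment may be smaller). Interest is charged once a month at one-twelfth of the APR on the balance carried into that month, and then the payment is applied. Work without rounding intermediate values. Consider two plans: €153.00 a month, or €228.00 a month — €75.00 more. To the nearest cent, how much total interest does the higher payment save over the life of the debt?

Monthly rate r = 26.6%/12 = 2.21667% = 0.0221667.
At €153.00/mo: n = ⌈−ln(1 − rB₀/P)/ln(1+r)⌉ = 79 payments (last €33.81); total interest = total paid − €5,660.00 = €6,307.81.
At €228.00/mo: 37 payments (last €102.96); total interest €2,650.96.
Interest saved = €6,307.81 − €2,650.96 = €3,656.85.

€3,656.85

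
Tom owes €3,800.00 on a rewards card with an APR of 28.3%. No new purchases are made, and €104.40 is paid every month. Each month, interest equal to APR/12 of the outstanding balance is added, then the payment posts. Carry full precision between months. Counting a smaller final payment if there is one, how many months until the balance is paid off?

84 payments

Monthly rate r = 28.3%/12 = 2.35833% = 0.0235833.
Recurrence: B ← B·(1+r) − €104.40.
Month 1: interest €89.62; balance after payment €3,785.22.
Month 2: interest €89.27; balance after payment €3,770.08.
Closed form: n = −ln(1 − rB₀/P)/ln(1+r) = −ln(0.1416)/ln(1.02358) ≈ 83.860, so the balance reaches zero during payment 84.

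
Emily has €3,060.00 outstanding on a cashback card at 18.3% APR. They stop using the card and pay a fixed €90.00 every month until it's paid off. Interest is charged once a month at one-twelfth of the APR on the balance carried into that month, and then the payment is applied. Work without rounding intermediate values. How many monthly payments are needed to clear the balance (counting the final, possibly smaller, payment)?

Monthly rate r = 18.3%/12 = 1.525% = 0.01525.
Recurrence: B ← B·(1+r) − €90.00.
Month 1: interest €46.67; balance after payment €3,016.66.
Month 2: interest €46.00; balance after payment €2,972.67.
Closed form: n = −ln(1 − rB₀/P)/ln(1+r) = −ln(0.4815)/ln(1.01525) ≈ 48.289, so the balance reaches zero during payment 49.

49 months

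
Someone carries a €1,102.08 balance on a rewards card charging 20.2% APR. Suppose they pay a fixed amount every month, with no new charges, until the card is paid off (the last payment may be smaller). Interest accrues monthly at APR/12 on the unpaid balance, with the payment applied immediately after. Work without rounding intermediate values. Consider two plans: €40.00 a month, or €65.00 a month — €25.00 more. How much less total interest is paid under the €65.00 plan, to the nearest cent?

Monthly rate r = 20.2%/12 = 1.68333% = 0.0168333.
At €40.00/mo: n = ⌈−ln(1 − rB₀/P)/ln(1+r)⌉ = 38 payments (last €13.45); total interest = total paid − €1,102.08 = €391.37.
At €65.00/mo: 21 payments (last €8.56); total interest €206.48.
Interest saved = €391.37 − €206.48 = €184.89.

€184.89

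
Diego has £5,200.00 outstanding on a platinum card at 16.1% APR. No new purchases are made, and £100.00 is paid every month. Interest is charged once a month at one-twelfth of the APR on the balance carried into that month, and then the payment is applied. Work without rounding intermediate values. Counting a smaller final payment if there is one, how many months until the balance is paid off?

Monthly rate r = 16.1%/12 = 1.34167% = 0.0134167.
Recurrence: B ← B·(1+r) − £100.00.
Month 1: interest £69.77; balance after payment £5,169.77.
Month 2: interest £69.36; balance after payment £5,139.13.
Closed form: n = −ln(1 − rB₀/P)/ln(1+r) = −ln(0.30233)/ln(1.01342) ≈ 89.756, so the balance reaches zero during payment 90.

90 months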